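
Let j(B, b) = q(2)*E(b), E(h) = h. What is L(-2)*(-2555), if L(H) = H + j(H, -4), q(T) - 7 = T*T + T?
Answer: 137970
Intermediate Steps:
q(T) = 7 + T + T**2 (q(T) = 7 + (T*T + T) = 7 + (T**2 + T) = 7 + (T + T**2) = 7 + T + T**2)
j(B, b) = 13*b (j(B, b) = (7 + 2 + 2**2)*b = (7 + 2 + 4)*b = 13*b)
L(H) = -52 + H (L(H) = H + 13*(-4) = H - 52 = -52 + H)
L(-2)*(-2555) = (-52 - 2)*(-2555) = -54*(-2555) = 137970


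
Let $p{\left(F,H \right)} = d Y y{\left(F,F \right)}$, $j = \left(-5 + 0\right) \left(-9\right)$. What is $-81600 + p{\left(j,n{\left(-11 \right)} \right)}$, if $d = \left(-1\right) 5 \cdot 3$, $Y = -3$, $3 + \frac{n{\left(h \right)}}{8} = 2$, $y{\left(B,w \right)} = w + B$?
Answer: $-77550$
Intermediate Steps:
$j = 45$ ($j = \left(-5\right) \left(-9\right) = 45$)
$y{\left(B,w \right)} = B + w$
$n{\left(h \right)} = -8$ ($n{\left(h \right)} = -24 + 8 \cdot 2 = -24 + 16 = -8$)
$d = -15$ ($d = \left(-5\right) 3 = -15$)
$p{\left(F,H \right)} = 90 F$ ($p{\left(F,H \right)} = \left(-15\right) \left(-3\right) \left(F + F\right) = 45 \cdot 2 F = 90 F$)
$-81600 + p{\left(j,n{\left(-11 \right)} \right)} = -81600 + 90 \cdot 45 = -81600 + 4050 = -77550$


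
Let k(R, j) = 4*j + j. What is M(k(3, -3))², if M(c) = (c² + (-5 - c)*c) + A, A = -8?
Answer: 4489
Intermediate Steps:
k(R, j) = 5*j
M(c) = -8 + c² + c*(-5 - c) (M(c) = (c² + (-5 - c)*c) - 8 = (c² + c*(-5 - c)) - 8 = -8 + c² + c*(-5 - c))
M(k(3, -3))² = (-8 - 25*(-3))² = (-8 - 5*(-15))² = (-8 + 75)² = 67² = 4489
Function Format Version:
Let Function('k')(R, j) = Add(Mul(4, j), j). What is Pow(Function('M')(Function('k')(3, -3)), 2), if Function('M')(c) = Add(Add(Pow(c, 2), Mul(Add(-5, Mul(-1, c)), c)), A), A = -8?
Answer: 4489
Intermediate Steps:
Function('k')(R, j) = Mul(5, j)
Function('M')(c) = Add(-8, Pow(c, 2), Mul(c, Add(-5, Mul(-1, c)))) (Function('M')(c) = Add(Add(Pow(c, 2), Mul(Add(-5, Mul(-1, c)), c)), -8) = Add(Add(Pow(c, 2), Mul(c, Add(-5, Mul(-1, c)))), -8) = Add(-8, Pow(c, 2), Mul(c, Add(-5, Mul(-1, c)))))
Pow(Function('M')(Function('k')(3, -3)), 2) = Pow(Add(-8, Mul(-5, Mul(5, -3))), 2) = Pow(Add(-8, Mul(-5, -15)), 2) = Pow(Add(-8, 75), 2) = Pow(67, 2) = 4489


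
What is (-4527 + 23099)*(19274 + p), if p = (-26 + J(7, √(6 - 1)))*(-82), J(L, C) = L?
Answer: 386891904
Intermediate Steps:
p = 1558 (p = (-26 + 7)*(-82) = -19*(-82) = 1558)
(-4527 + 23099)*(19274 + p) = (-4527 + 23099)*(19274 + 1558) = 18572*20832 = 386891904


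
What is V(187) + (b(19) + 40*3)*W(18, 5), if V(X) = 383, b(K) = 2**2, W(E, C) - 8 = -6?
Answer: 631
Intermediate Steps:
W(E, C) = 2 (W(E, C) = 8 - 6 = 2)
b(K) = 4
V(187) + (b(19) + 40*3)*W(18, 5) = 383 + (4 + 40*3)*2 = 383 + (4 + 120)*2 = 383 + 124*2 = 383 + 248 = 631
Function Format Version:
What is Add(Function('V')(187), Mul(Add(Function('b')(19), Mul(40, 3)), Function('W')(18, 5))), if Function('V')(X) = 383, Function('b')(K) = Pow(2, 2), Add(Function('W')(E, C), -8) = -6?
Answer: 631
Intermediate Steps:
Function('W')(E, C) = 2 (Function('W')(E, C) = Add(8, -6) = 2)
Function('b')(K) = 4
Add(Function('V')(187), Mul(Add(Function('b')(19), Mul(40, 3)), Function('W')(18, 5))) = Add(383, Mul(Add(4, Mul(40, 3)), 2)) = Add(383, Mul(Add(4, 120), 2)) = Add(383, Mul(124, 2)) = Add(383, 248) = 631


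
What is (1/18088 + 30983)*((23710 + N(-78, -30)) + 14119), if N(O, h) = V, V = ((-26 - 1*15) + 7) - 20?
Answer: 21169884576375/18088 ≈ 1.1704e+9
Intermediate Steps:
V = -54 (V = ((-26 - 15) + 7) - 20 = (-41 + 7) - 20 = -34 - 20 = -54)
N(O, h) = -54
(1/18088 + 30983)*((23710 + N(-78, -30)) + 14119) = (1/18088 + 30983)*((23710 - 54) + 14119) = (1/18088 + 30983)*(23656 + 14119) = (560420505/18088)*37775 = 21169884576375/18088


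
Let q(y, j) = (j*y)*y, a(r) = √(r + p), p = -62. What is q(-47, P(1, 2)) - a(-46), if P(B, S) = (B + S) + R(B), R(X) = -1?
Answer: 4418 - 6*I*√3 ≈ 4418.0 - 10.392*I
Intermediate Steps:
a(r) = √(-62 + r) (a(r) = √(r - 62) = √(-62 + r))
P(B, S) = -1 + B + S (P(B, S) = (B + S) - 1 = -1 + B + S)
q(y, j) = j*y²
q(-47, P(1, 2)) - a(-46) = (-1 + 1 + 2)*(-47)² - √(-62 - 46) = 2*2209 - √(-108) = 4418 - 6*I*√3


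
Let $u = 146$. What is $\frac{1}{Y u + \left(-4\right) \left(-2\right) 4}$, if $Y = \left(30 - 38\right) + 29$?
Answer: $\frac{1}{3098} \approx 0.00032279$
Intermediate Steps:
$Y = 21$ ($Y = -8 + 29 = 21$)
$\frac{1}{Y u + \left(-4\right) \left(-2\right) 4} = \frac{1}{21 \cdot 146 + \left(-4\right) \left(-2\right) 4} = \frac{1}{3066 + 8 \cdot 4} = \frac{1}{3066 + 32} = \frac{1}{3098}$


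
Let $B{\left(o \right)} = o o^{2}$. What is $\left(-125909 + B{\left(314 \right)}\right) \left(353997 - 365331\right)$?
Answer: $-349463885490$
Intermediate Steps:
$B{\left(o \right)} = o^{3}$
$\left(-125909 + B{\left(314 \right)}\right) \left(353997 - 365331\right) = \left(-125909 + 314^{3}\right) \left(353997 - 365331\right) = \left(-125909 + 30959144\right) \left(-11334\right) = 30833235 \left(-11334\right) = -349463885490$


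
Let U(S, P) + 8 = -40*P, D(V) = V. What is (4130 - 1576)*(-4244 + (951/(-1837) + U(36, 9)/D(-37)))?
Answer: -735091276278/67969 ≈ -1.0815e+7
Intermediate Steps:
U(S, P) = -8 - 40*P
(4130 - 1576)*(-4244 + (951/(-1837) + U(36, 9)/D(-37))) = (4130 - 1576)*(-4244 + (951/(-1837) + (-8 - 40*9)/(-37))) = 2554*(-4244 + (951*(-1/1837) + (-8 - 360)*(-1/37))) = 2554*(-4244 + (-951/1837 - 368*(-1/37))) = 2554*(-4244 + (-951/1837 + 368/37)) = 2554*(-4244 + 640829/67969) = 2554*(-287819607/67969) = -735091276278/67969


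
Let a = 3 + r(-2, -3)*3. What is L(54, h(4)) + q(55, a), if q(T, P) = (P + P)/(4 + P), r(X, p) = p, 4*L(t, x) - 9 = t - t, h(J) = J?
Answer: 33/4 ≈ 8.2500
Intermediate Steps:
L(t, x) = 9/4 (L(t, x) = 9/4 + (t - t)/4 = 9/4 + (¼)*0 = 9/4 + 0 = 9/4)
a = -6 (a = 3 - 3*3 = 3 - 9 = -6)
q(T, P) = 2*P/(4 + P) (q(T, P) = (2*P)/(4 + P) = 2*P/(4 + P))
L(54, h(4)) + q(55, a) = 9/4 + 2*(-6)/(4 - 6) = 9/4 + 2*(-6)/(-2) = 9/4 + 2*(-6)*(-½) = 9/4 + 6 = 33/4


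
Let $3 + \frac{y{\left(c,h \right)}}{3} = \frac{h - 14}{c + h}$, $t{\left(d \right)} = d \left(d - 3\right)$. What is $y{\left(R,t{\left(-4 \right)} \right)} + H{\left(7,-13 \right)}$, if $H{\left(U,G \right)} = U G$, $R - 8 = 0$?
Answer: $- \frac{593}{6} \approx -98.833$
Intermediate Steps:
$R = 8$ ($R = 8 + 0 = 8$)
$t{\left(d \right)} = d \left(-3 + d\right)$
$y{\left(c,h \right)} = -9 + \frac{3 \left(-14 + h\right)}{c + h}$ ($y{\left(c,h \right)} = -9 + 3 \frac{h - 14}{c + h} = -9 + 3 \frac{-14 + h}{c + h} = -9 + \frac{3 \left(-14 + h\right)}{c + h}$)
$H{\left(U,G \right)} = G U$
$y{\left(R,t{\left(-4 \right)} \right)} + H{\left(7,-13 \right)} = \frac{3 \left(-14 - 24 - 2 \left(- 4 \left(-3 - 4\right)\right)\right)}{8 - 4 \left(-3 - 4\right)} - 91 = \frac{3 \left(-14 - 24 - 2 \left(\left(-4\right) \left(-7\right)\right)\right)}{8 - -28} - 91 = \frac{3 \left(-14 - 24 - 56\right)}{8 + 28} - 91 = \frac{3 \left(-14 - 24 - 56\right)}{36} - 91 = 3 \cdot \frac{1}{36} \left(-94\right) - 91 = - \frac{47}{6} - 91 = - \frac{593}{6}$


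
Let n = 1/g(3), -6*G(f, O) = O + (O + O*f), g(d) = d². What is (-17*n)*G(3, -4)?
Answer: -170/27 ≈ -6.2963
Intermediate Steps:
G(f, O) = -O/3 - O*f/6 (G(f, O) = -(O + (O + O*f))/6 = -(2*O + O*f)/6 = -O/3 - O*f/6)
n = ⅑ (n = 1/(3²) = 1/9 = ⅑ ≈ 0.11111)
(-17*n)*G(3, -4) = (-17*⅑)*(-⅙*(-4)*(2 + 3)) = -(-17)*(-4)*5/54 = -17/9*10/3 = -170/27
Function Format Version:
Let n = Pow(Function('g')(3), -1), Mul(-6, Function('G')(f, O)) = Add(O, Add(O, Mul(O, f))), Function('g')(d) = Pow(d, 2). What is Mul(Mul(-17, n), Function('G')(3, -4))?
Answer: Rational(-170, 27) ≈ -6.2963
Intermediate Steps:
Function('G')(f, O) = Add(Mul(Rational(-1, 3), O), Mul(Rational(-1, 6), O, f)) (Function('G')(f, O) = Mul(Rational(-1, 6), Add(O, Add(O, Mul(O, f)))) = Mul(Rational(-1, 6), Add(Mul(2, O), Mul(O, f))) = Add(Mul(Rational(-1, 3), O), Mul(Rational(-1, 6), O, f)))
n = Rational(1, 9) (n = Pow(Pow(3, 2), -1) = Pow(9, -1) = Rational(1, 9) ≈ 0.11111)
Mul(Mul(-17, n), Function('G')(3, -4)) = Mul(Mul(-17, Rational(1, 9)), Mul(Rational(-1, 6), -4, Add(2, 3))) = Mul(Rational(-17, 9), Mul(Rational(-1, 6), -4, 5)) = Mul(Rational(-17, 9), Rational(10, 3)) = Rational(-170, 27)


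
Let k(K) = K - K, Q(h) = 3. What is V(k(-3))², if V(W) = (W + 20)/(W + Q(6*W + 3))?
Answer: 400/9 ≈ 44.444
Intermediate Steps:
k(K) = 0
V(W) = (20 + W)/(3 + W) (V(W) = (W + 20)/(W + 3) = (20 + W)/(3 + W))
V(k(-3))² = ((20 + 0)/(3 + 0))² = (20/3)² = 400/9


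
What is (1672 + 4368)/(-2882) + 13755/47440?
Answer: -24689569/13672208 ≈ -1.8058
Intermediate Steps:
(1672 + 4368)/(-2882) + 13755/47440 = 6040*(-1/2882) + 13755*(1/47440) = -3020/1441 + 2751/9488 = -24689569/13672208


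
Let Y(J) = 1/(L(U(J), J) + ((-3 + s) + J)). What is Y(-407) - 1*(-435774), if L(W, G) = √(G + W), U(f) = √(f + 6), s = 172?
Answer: 435774 - 1/(238 - √(-407 + I*√401)) ≈ 4.3577e+5 - 0.00035519*I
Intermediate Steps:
U(f) = √(6 + f)
Y(J) = 1/(169 + J + √(J + √(6 + J))) (Y(J) = 1/(√(J + √(6 + J)) + ((-3 + 172) + J)) = 1/(√(J + √(6 + J)) + (169 + J)) = 1/(169 + J + √(J + √(6 + J))))
Y(-407) - 1*(-435774) = 1/(169 - 407 + √(-407 + √(6 - 407))) - 1*(-435774) = 1/(169 - 407 + √(-407 + √(-401))) + 435774 = 1/(169 - 407 + √(-407 + I*√401)) + 435774 = 1/(-238 + √(-407 + I*√401)) + 435774 = 435774 + 1/(-238 + √(-407 + I*√401))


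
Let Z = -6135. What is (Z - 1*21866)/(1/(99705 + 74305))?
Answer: -4872454010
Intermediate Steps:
(Z - 1*21866)/(1/(99705 + 74305)) = (-6135 - 1*21866)/(1/(99705 + 74305)) = (-6135 - 21866)/(1/174010) = -28001/1/174010 = -28001*174010 = -4872454010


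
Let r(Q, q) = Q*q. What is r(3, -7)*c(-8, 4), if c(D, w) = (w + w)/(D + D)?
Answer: 21/2 ≈ 10.500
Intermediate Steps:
c(D, w) = w/D (c(D, w) = (2*w)/((2*D)) = (2*w)*(1/(2*D)) = w/D)
r(3, -7)*c(-8, 4) = (3*(-7))*(4/(-8)) = -84*(-1)/8 = -21*(-½) = 21/2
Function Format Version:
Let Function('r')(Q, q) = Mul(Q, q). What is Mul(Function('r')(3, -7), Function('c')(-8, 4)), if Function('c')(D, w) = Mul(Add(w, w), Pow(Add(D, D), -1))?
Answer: Rational(21, 2) ≈ 10.500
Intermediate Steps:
Function('c')(D, w) = Mul(w, Pow(D, -1)) (Function('c')(D, w) = Mul(Mul(2, w), Pow(Mul(2, D), -1)) = Mul(Mul(2, w), Mul(Rational(1, 2), Pow(D, -1))) = Mul(w, Pow(D, -1)))
Mul(Function('r')(3, -7), Function('c')(-8, 4)) = Mul(Mul(3, -7), Mul(4, Pow(-8, -1))) = Mul(-21, Mul(4, Rational(-1, 8))) = Mul(-21, Rational(-1, 2)) = Rational(21, 2)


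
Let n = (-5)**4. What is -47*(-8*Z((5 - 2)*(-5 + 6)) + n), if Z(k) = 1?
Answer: -28999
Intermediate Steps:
n = 625
-47*(-8*Z((5 - 2)*(-5 + 6)) + n) = -47*(-8*1 + 625) = -47*(-8 + 625) = -47*617 = -28999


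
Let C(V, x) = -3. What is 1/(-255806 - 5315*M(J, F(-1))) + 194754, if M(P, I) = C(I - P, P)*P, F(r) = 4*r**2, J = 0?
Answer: 49819241723/255806 ≈ 1.9475e+5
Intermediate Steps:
M(P, I) = -3*P
1/(-255806 - 5315*M(J, F(-1))) + 194754 = 1/(-255806 - (-15945)*0) + 194754 = 1/(-255806 - 5315*0) + 194754 = 1/(-255806 + 0) + 194754 = 1/(-255806) + 194754 = -1/255806 + 194754 = 49819241723/255806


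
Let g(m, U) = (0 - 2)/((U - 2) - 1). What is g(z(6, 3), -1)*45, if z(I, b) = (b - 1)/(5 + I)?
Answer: 45/2 ≈ 22.500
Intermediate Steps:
z(I, b) = (-1 + b)/(5 + I)
g(m, U) = -2/(-3 + U) (g(m, U) = -2/((-2 + U) - 1) = -2/(-3 + U))
g(z(6, 3), -1)*45 = -2/(-3 - 1)*45 = -2/(-4)*45 = -2*(-¼)*45 = (½)*45 = 45/2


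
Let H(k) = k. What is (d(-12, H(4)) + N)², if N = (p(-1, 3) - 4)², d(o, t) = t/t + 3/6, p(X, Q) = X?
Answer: 2809/4 ≈ 702.25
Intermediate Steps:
d(o, t) = 3/2 (d(o, t) = 1 + 3*(⅙) = 1 + ½ = 3/2)
N = 25 (N = (-1 - 4)² = (-5)² = 25)
(d(-12, H(4)) + N)² = (3/2 + 25)² = (53/2)² = 2809/4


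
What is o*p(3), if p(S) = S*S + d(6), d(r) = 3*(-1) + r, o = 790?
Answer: 9480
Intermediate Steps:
d(r) = -3 + r
p(S) = 3 + S**2 (p(S) = S*S + (-3 + 6) = S**2 + 3 = 3 + S**2)
o*p(3) = 790*(3 + 3**2) = 790*(3 + 9) = 790*12 = 9480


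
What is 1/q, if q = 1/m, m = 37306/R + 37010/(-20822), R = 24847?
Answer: -71400969/258682117 ≈ -0.27602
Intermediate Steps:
m = -71400969/258682117 (m = 37306/24847 + 37010/(-20822) = 37306*(1/24847) + 37010*(-1/20822) = 37306/24847 - 18505/10411 = -71400969/258682117 ≈ -0.27602)
q = -258682117/71400969 (q = 1/(-71400969/258682117) = -258682117/71400969 ≈ -3.6229)
1/q = 1/(-258682117/71400969) = -71400969/258682117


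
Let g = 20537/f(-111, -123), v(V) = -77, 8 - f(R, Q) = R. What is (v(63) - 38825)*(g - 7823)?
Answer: 35416380800/119 ≈ 2.9762e+8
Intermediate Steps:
f(R, Q) = 8 - R
g = 20537/119 (g = 20537/(8 - 1*(-111)) = 20537/(8 + 111) = 20537/119 ≈ 172.58)
(v(63) - 38825)*(g - 7823) = (-77 - 38825)*(20537/119 - 7823) = -38902*(-910400/119) = 35416380800/119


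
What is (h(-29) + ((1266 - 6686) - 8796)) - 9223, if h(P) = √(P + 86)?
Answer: -23439 + √57 ≈ -23431.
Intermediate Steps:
h(P) = √(86 + P)
(h(-29) + ((1266 - 6686) - 8796)) - 9223 = (√(86 - 29) + ((1266 - 6686) - 8796)) - 9223 = (√57 + (-5420 - 8796)) - 9223 = (√57 - 14216) - 9223 = (-14216 + √57) - 9223 = -23439 + √57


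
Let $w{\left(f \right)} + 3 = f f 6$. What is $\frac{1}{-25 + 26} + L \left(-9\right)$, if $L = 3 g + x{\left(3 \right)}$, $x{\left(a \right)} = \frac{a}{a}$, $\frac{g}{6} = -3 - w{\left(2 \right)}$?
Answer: $3880$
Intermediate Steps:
$w{\left(f \right)} = -3 + 6 f^{2}$ ($w{\left(f \right)} = -3 + f f 6 = -3 + f^{2} \cdot 6 = -3 + 6 f^{2}$)
$g = -144$ ($g = 6 \left(-3 - \left(-3 + 6 \cdot 2^{2}\right)\right) = 6 \left(-3 - \left(-3 + 6 \cdot 4\right)\right) = 6 \left(-3 - \left(-3 + 24\right)\right) = 6 \left(-3 - 21\right) = 6 \left(-24\right) = -144$)
$x{\left(a \right)} = 1$
$L = -431$ ($L = 3 \left(-144\right) + 1 = -432 + 1 = -431$)
$\frac{1}{-25 + 26} + L \left(-9\right) = \frac{1}{-25 + 26} - -3879 = 1^{-1} + 3879 = 1 + 3879 = 3880$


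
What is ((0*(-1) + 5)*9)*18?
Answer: 810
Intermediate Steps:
((0*(-1) + 5)*9)*18 = ((0 + 5)*9)*18 = (5*9)*18 = 45*18 = 810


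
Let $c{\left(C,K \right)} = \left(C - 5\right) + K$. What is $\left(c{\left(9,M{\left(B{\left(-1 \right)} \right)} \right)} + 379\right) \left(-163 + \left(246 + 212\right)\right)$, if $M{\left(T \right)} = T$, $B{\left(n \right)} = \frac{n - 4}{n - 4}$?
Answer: $113280$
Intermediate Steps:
$B{\left(n \right)} = 1$ ($B{\left(n \right)} = \frac{-4 + n}{-4 + n} = 1$)
$c{\left(C,K \right)} = -5 + C + K$ ($c{\left(C,K \right)} = \left(-5 + C\right) + K = -5 + C + K$)
$\left(c{\left(9,M{\left(B{\left(-1 \right)} \right)} \right)} + 379\right) \left(-163 + \left(246 + 212\right)\right) = \left(\left(-5 + 9 + 1\right) + 379\right) \left(-163 + \left(246 + 212\right)\right) = \left(5 + 379\right) \left(-163 + 458\right) = 384 \cdot 295 = 113280$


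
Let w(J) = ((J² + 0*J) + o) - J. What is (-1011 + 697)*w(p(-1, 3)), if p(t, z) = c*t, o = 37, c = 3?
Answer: -15386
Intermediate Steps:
p(t, z) = 3*t
w(J) = 37 + J² - J (w(J) = ((J² + 0*J) + 37) - J = ((J² + 0) + 37) - J = (J² + 37) - J = (37 + J²) - J = 37 + J² - J)
(-1011 + 697)*w(p(-1, 3)) = (-1011 + 697)*(37 + (3*(-1))² - 3*(-1)) = -314*(37 + (-3)² - 1*(-3)) = -314*(37 + 9 + 3) = -314*49 = -15386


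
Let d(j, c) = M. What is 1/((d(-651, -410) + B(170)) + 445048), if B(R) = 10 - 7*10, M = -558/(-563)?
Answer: 563/250528802 ≈ 2.2472e-6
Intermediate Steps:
M = 558/563 (M = -558*(-1/563) = 558/563 ≈ 0.99112)
d(j, c) = 558/563
B(R) = -60 (B(R) = 10 - 70 = -60)
1/((d(-651, -410) + B(170)) + 445048) = 1/((558/563 - 60) + 445048) = 1/(-33222/563 + 445048) = 1/(250528802/563) = 563/250528802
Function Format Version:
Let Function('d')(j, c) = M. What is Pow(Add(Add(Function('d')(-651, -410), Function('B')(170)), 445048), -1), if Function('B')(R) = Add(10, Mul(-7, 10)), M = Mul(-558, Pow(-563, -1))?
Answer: Rational(563, 250528802) ≈ 2.2472e-6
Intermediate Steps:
M = Rational(558, 563) (M = Mul(-558, Rational(-1, 563)) = Rational(558, 563) ≈ 0.99112)
Function('d')(j, c) = Rational(558, 563)
Function('B')(R) = -60 (Function('B')(R) = Add(10, -70) = -60)
Pow(Add(Add(Function('d')(-651, -410), Function('B')(170)), 445048), -1) = Pow(Add(Add(Rational(558, 563), -60), 445048), -1) = Pow(Add(Rational(-33222, 563), 445048), -1) = Pow(Rational(250528802, 563), -1) = Rational(563, 250528802)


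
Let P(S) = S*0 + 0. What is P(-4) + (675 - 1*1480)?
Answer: -805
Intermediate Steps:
P(S) = 0 (P(S) = 0 + 0 = 0)
P(-4) + (675 - 1*1480) = 0 + (675 - 1*1480) = 0 + (675 - 1480) = 0 - 805 = -805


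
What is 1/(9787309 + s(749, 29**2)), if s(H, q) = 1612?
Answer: 1/9788921 ≈ 1.0216e-7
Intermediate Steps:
1/(9787309 + s(749, 29**2)) = 1/(9787309 + 1612) = 1/9788921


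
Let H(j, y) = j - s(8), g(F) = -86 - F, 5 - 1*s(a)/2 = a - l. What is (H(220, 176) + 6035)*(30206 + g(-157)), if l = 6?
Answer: 189200973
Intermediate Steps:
s(a) = 22 - 2*a (s(a) = 10 - 2*(a - 1*6) = 10 - 2*(a - 6) = 10 - 2*(-6 + a) = 10 + (12 - 2*a) = 22 - 2*a)
H(j, y) = -6 + j (H(j, y) = j - (22 - 2*8) = j - (22 - 16) = j - 1*6 = j - 6 = -6 + j)
(H(220, 176) + 6035)*(30206 + g(-157)) = ((-6 + 220) + 6035)*(30206 + (-86 - 1*(-157))) = (214 + 6035)*(30206 + (-86 + 157)) = 6249*(30206 + 71) = 6249*30277 = 189200973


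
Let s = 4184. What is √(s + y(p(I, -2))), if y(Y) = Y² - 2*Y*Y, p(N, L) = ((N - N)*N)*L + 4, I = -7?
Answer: 2*√1042 ≈ 64.560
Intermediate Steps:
p(N, L) = 4 (p(N, L) = (0*N)*L + 4 = 0*L + 4 = 0 + 4 = 4)
y(Y) = -Y² (y(Y) = Y² - 2*Y² = -Y²)
√(s + y(p(I, -2))) = √(4184 - 1*4²) = √(4184 - 1*16) = √(4184 - 16) = √4168 = 2*√1042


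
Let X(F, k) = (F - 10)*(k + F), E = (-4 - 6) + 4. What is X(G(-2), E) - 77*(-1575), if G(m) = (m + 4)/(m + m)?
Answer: 485373/4 ≈ 1.2134e+5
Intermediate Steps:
E = -6 (E = -10 + 4 = -6)
G(m) = (4 + m)/(2*m) (G(m) = (4 + m)/((2*m)) = (4 + m)*(1/(2*m)) = (4 + m)/(2*m))
X(F, k) = (-10 + F)*(F + k)
X(G(-2), E) - 77*(-1575) = (((½)*(4 - 2)/(-2))² - 5*(4 - 2)/(-2) - 10*(-6) + ((½)*(4 - 2)/(-2))*(-6)) - 77*(-1575) = (((½)*(-½)*2)² - 5*(-1)*2/2 + 60 + ((½)*(-½)*2)*(-6)) + 121275 = ((-½)² - 10*(-½) + 60 - ½*(-6)) + 121275 = (¼ + 5 + 60 + 3) + 121275 = 273/4 + 121275 = 485373/4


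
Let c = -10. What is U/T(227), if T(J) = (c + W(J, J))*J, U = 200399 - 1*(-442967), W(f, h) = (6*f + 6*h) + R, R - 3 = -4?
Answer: 643366/615851 ≈ 1.0447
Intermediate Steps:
R = -1 (R = 3 - 4 = -1)
W(f, h) = -1 + 6*f + 6*h (W(f, h) = (6*f + 6*h) - 1 = -1 + 6*f + 6*h)
U = 643366 (U = 200399 + 442967 = 643366)
T(J) = J*(-11 + 12*J) (T(J) = (-10 + (-1 + 6*J + 6*J))*J = (-10 + (-1 + 12*J))*J = (-11 + 12*J)*J = J*(-11 + 12*J))
U/T(227) = 643366/((227*(-11 + 12*227))) = 643366/((227*(-11 + 2724))) = 643366/((227*2713)) = 643366/615851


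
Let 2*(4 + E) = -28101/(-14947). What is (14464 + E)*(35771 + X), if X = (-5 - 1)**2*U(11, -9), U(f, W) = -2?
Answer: 15432511378359/29894 ≈ 5.1624e+8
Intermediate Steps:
X = -72 (X = (-5 - 1)**2*(-2) = (-6)**2*(-2) = 36*(-2) = -72)
E = -91475/29894 (E = -4 + (-28101/(-14947))/2 = -4 + (-28101*(-1/14947))/2 = -4 + (1/2)*(28101/14947) = -4 + 28101/29894 = -91475/29894 ≈ -3.0600)
(14464 + E)*(35771 + X) = (14464 - 91475/29894)*(35771 - 72) = (432295341/29894)*35699 = 15432511378359/29894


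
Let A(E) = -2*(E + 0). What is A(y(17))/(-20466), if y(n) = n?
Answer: 17/10233 ≈ 0.0016613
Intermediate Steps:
A(E) = -2*E
A(y(17))/(-20466) = -2*17/(-20466) = -34*(-1/20466) = 17/10233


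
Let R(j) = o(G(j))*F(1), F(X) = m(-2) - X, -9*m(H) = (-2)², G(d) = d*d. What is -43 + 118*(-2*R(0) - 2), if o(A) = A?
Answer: -279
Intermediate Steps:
G(d) = d²
m(H) = -4/9 (m(H) = -⅑*(-2)² = -⅑*4 = -4/9)
F(X) = -4/9 - X
R(j) = -13*j²/9 (R(j) = j²*(-4/9 - 1*1) = j²*(-4/9 - 1) = j²*(-13/9) = -13*j²/9)
-43 + 118*(-2*R(0) - 2) = -43 + 118*(-(-26)*0²/9 - 2) = -43 + 118*(-(-26)*0/9 - 2) = -43 + 118*(-2*0 - 2) = -43 + 118*(0 - 2) = -43 + 118*(-2) = -43 - 236 = -279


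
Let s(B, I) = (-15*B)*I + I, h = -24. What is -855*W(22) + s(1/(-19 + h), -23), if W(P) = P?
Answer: -810164/43 ≈ -18841.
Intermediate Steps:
s(B, I) = I - 15*B*I (s(B, I) = -15*B*I + I = I - 15*B*I)
-855*W(22) + s(1/(-19 + h), -23) = -855*22 - 23*(1 - 15/(-19 - 24)) = -18810 - 23*(1 - 15/(-43)) = -18810 - 23*(1 - 15*(-1/43)) = -18810 - 23*(1 + 15/43) = -18810 - 23*58/43 = -18810 - 1334/43 = -810164/43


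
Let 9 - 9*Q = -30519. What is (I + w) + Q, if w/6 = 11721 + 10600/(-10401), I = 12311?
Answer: 298241343/3467 ≈ 86023.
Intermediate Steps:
Q = 3392 (Q = 1 - 1/9*(-30519) = 1 + 3391 = 3392)
w = 243799042/3467 (w = 6*(11721 + 10600/(-10401)) = 6*(11721 + 10600*(-1/10401)) = 6*(11721 - 10600/10401) = 6*(121899521/10401) = 243799042/3467 ≈ 70320.)
(I + w) + Q = (12311 + 243799042/3467) + 3392 = 286481279/3467 + 3392 = 298241343/3467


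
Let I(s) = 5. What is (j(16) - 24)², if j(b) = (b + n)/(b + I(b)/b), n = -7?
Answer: 462400/841 ≈ 549.82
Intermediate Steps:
j(b) = (-7 + b)/(b + 5/b) (j(b) = (b - 7)/(b + 5/b) = (-7 + b)/(b + 5/b))
(j(16) - 24)² = (16*(-7 + 16)/(5 + 16²) - 24)² = (16*9/(5 + 256) - 24)² = (16*9/261 - 24)² = (16*(1/261)*9 - 24)² = (16/29 - 24)² = (-680/29)² = 462400/841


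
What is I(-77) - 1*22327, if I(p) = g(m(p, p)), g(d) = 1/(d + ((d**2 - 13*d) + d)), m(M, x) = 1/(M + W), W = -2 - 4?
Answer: -20399989/914 ≈ -22319.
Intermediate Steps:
W = -6
m(M, x) = 1/(-6 + M) (m(M, x) = 1/(M - 6) = 1/(-6 + M))
g(d) = 1/(d**2 - 11*d) (g(d) = 1/(d + (d**2 - 12*d)) = 1/(d**2 - 11*d))
I(p) = (-6 + p)/(-11 + 1/(-6 + p)) (I(p) = 1/((1/(-6 + p))*(-11 + 1/(-6 + p))) = (-6 + p)/(-11 + 1/(-6 + p)))
I(-77) - 1*22327 = -(-6 - 77)**2/(-67 + 11*(-77)) - 1*22327 = -1*(-83)**2/(-67 - 847) - 22327 = -1*6889/(-914) - 22327 = -1*(-1/914)*6889 - 22327 = 6889/914 - 22327 = -20399989/914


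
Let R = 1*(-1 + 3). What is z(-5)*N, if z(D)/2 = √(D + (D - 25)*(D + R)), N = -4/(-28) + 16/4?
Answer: 58*√85/7 ≈ 76.391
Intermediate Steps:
N = 29/7 (N = -4*(-1/28) + 16*(¼) = ⅐ + 4 = 29/7 ≈ 4.1429)
R = 2 (R = 1*2 = 2)
z(D) = 2*√(D + (-25 + D)*(2 + D)) (z(D) = 2*√(D + (D - 25)*(D + 2)) = 2*√(D + (-25 + D)*(2 + D)))
z(-5)*N = (2*√(-50 + (-5)² - 22*(-5)))*(29/7) = (2*√(-50 + 25 + 110))*(29/7) = (2*√85)*(29/7) = 58*√85/7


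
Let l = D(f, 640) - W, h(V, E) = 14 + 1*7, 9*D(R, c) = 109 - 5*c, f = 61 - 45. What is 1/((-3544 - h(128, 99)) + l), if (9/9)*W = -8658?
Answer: 9/42746 ≈ 0.00021055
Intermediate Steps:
W = -8658
f = 16
D(R, c) = 109/9 - 5*c/9 (D(R, c) = (109 - 5*c)/9 = 109/9 - 5*c/9)
h(V, E) = 21 (h(V, E) = 14 + 7 = 21)
l = 74831/9 (l = (109/9 - 5/9*640) - 1*(-8658) = (109/9 - 3200/9) + 8658 = -3091/9 + 8658 = 74831/9 ≈ 8314.6)
1/((-3544 - h(128, 99)) + l) = 1/((-3544 - 1*21) + 74831/9) = 1/((-3544 - 21) + 74831/9) = 1/(-3565 + 74831/9) = 1/(42746/9) = 9/42746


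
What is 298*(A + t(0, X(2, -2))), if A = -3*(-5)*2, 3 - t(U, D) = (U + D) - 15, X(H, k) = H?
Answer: 13708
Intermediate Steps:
t(U, D) = 18 - D - U (t(U, D) = 3 - ((U + D) - 15) = 3 - ((D + U) - 15) = 3 - (-15 + D + U) = 3 + (15 - D - U) = 18 - D - U)
A = 30 (A = 15*2 = 30)
298*(A + t(0, X(2, -2))) = 298*(30 + (18 - 1*2 - 1*0)) = 298*(30 + (18 - 2 + 0)) = 298*(30 + 16) = 298*46 = 13708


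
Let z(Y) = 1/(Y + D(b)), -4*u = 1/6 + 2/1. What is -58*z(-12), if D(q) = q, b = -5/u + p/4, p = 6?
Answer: 1508/33 ≈ 45.697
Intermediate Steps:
u = -13/24 (u = -(1/6 + 2/1)/4 = -(1*(⅙) + 2*1)/4 = -(⅙ + 2)/4 = -¼*13/6 = -13/24 ≈ -0.54167)
b = 279/26 (b = -5/(-13/24) + 6/4 = -5*(-24/13) + 6*(¼) = 120/13 + 3/2 = 279/26 ≈ 10.731)
z(Y) = 1/(279/26 + Y) (z(Y) = 1/(Y + 279/26) = 1/(279/26 + Y))
-58*z(-12) = -1508/(279 + 26*(-12)) = -1508/(279 - 312) = -1508/(-33) = -1508*(-1)/33 = -58*(-26/33) = 1508/33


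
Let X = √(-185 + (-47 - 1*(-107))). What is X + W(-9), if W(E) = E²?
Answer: 81 + 5*I*√5 ≈ 81.0 + 11.18*I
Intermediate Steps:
X = 5*I*√5 (X = √(-185 + (-47 + 107)) = √(-185 + 60) = √(-125) = 5*I*√5 ≈ 11.18*I)
X + W(-9) = 5*I*√5 + (-9)² = 5*I*√5 + 81 = 81 + 5*I*√5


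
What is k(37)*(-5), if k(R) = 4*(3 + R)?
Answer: -800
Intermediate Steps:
k(R) = 12 + 4*R
k(37)*(-5) = (12 + 4*37)*(-5) = (12 + 148)*(-5) = 160*(-5) = -800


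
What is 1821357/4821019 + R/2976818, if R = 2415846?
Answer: 8534343884550/7175648068771 ≈ 1.1893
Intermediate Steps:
1821357/4821019 + R/2976818 = 1821357/4821019 + 2415846/2976818 = 1821357*(1/4821019) + 2415846*(1/2976818) = 1821357/4821019 + 1207923/1488409 = 8534343884550/7175648068771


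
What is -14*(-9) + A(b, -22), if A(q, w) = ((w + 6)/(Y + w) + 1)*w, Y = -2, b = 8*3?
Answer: 268/3 ≈ 89.333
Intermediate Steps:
b = 24
A(q, w) = w*(1 + (6 + w)/(-2 + w)) (A(q, w) = ((w + 6)/(-2 + w) + 1)*w = ((6 + w)/(-2 + w) + 1)*w = (1 + (6 + w)/(-2 + w))*w = w*(1 + (6 + w)/(-2 + w)))
-14*(-9) + A(b, -22) = -14*(-9) + 2*(-22)*(2 - 22)/(-2 - 22) = 126 + 2*(-22)*(-20)/(-24) = 126 + 2*(-22)*(-1/24)*(-20) = 126 - 110/3 = 268/3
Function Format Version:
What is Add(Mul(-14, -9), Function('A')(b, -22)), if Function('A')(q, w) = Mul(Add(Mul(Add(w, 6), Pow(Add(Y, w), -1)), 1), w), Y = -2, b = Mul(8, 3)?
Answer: Rational(268, 3) ≈ 89.333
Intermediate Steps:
b = 24
Function('A')(q, w) = Mul(w, Add(1, Mul(Pow(Add(-2, w), -1), Add(6, w)))) (Function('A')(q, w) = Mul(Add(Mul(Add(w, 6), Pow(Add(-2, w), -1)), 1), w) = Mul(Add(Mul(Add(6, w), Pow(Add(-2, w), -1)), 1), w) = Mul(Add(Mul(Pow(Add(-2, w), -1), Add(6, w)), 1), w) = Mul(Add(1, Mul(Pow(Add(-2, w), -1), Add(6, w))), w) = Mul(w, Add(1, Mul(Pow(Add(-2, w), -1), Add(6, w)))))
Add(Mul(-14, -9), Function('A')(b, -22)) = Add(Mul(-14, -9), Mul(2, -22, Pow(Add(-2, -22), -1), Add(2, -22))) = Add(126, Mul(2, -22, Pow(-24, -1), -20)) = Add(126, Mul(2, -22, Rational(-1, 24), -20)) = Add(126, Rational(-110, 3)) = Rational(268, 3)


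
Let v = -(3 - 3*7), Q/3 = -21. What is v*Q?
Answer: -1134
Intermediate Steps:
Q = -63 (Q = 3*(-21) = -63)
v = 18 (v = -(3 - 21) = -1*(-18) = 18)
v*Q = 18*(-63) = -1134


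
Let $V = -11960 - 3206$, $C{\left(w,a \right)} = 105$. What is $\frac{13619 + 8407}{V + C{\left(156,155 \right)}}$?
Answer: $- \frac{22026}{15061} \approx -1.4625$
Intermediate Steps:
$V = -15166$ ($V = -11960 - 3206 = -15166$)
$\frac{13619 + 8407}{V + C{\left(156,155 \right)}} = \frac{13619 + 8407}{-15166 + 105} = \frac{22026}{-15061} = 22026 \left(- \frac{1}{15061}\right) = - \frac{22026}{15061}$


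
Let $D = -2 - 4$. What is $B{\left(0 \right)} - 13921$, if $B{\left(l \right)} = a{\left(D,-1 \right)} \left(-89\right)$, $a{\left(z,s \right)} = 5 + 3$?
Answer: $-14633$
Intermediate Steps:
$D = -6$ ($D = -2 - 4 = -6$)
$a{\left(z,s \right)} = 8$
$B{\left(l \right)} = -712$ ($B{\left(l \right)} = 8 \left(-89\right) = -712$)
$B{\left(0 \right)} - 13921 = -712 - 13921 = -14633$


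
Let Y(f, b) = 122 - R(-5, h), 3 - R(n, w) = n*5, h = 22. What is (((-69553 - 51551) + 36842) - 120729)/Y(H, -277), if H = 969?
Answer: -204991/94 ≈ -2180.8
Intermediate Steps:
R(n, w) = 3 - 5*n (R(n, w) = 3 - n*5 = 3 - 5*n)
Y(f, b) = 94 (Y(f, b) = 122 - (3 - 5*(-5)) = 122 - (3 + 25) = 122 - 1*28 = 122 - 28 = 94)
(((-69553 - 51551) + 36842) - 120729)/Y(H, -277) = (((-69553 - 51551) + 36842) - 120729)/94 = ((-121104 + 36842) - 120729)*(1/94) = (-84262 - 120729)*(1/94) = -204991*1/94 = -204991/94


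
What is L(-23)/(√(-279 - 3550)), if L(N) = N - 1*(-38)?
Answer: -15*I*√3829/3829 ≈ -0.24241*I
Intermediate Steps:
L(N) = 38 + N (L(N) = N + 38 = 38 + N)
L(-23)/(√(-279 - 3550)) = (38 - 23)/(√(-279 - 3550)) = 15/(√(-3829)) = 15/((I*√3829)) = 15*(-I*√3829/3829) = -15*I*√3829/3829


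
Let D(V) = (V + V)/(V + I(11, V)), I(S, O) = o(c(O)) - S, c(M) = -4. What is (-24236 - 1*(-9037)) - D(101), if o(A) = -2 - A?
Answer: -699255/46 ≈ -15201.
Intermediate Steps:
I(S, O) = 2 - S (I(S, O) = (-2 - 1*(-4)) - S = (-2 + 4) - S = 2 - S)
D(V) = 2*V/(-9 + V) (D(V) = (V + V)/(V + (2 - 1*11)) = (2*V)/(V + (2 - 11)) = (2*V)/(V - 9) = (2*V)/(-9 + V) = 2*V/(-9 + V))
(-24236 - 1*(-9037)) - D(101) = (-24236 - 1*(-9037)) - 2*101/(-9 + 101) = (-24236 + 9037) - 2*101/92 = -15199 - 2*101/92 = -15199 - 1*101/46 = -15199 - 101/46 = -699255/46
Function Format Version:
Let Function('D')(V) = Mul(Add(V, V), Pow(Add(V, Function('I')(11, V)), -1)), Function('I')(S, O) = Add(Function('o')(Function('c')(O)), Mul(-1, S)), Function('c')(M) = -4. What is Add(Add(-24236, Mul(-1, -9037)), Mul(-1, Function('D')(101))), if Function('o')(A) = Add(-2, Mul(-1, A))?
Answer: Rational(-699255, 46) ≈ -15201.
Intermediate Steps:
Function('I')(S, O) = Add(2, Mul(-1, S)) (Function('I')(S, O) = Add(Add(-2, Mul(-1, -4)), Mul(-1, S)) = Add(Add(-2, 4), Mul(-1, S)) = Add(2, Mul(-1, S)))
Function('D')(V) = Mul(2, V, Pow(Add(-9, V), -1)) (Function('D')(V) = Mul(Add(V, V), Pow(Add(V, Add(2, Mul(-1, 11))), -1)) = Mul(Mul(2, V), Pow(Add(V, Add(2, -11)), -1)) = Mul(Mul(2, V), Pow(Add(V, -9), -1)) = Mul(Mul(2, V), Pow(Add(-9, V), -1)) = Mul(2, V, Pow(Add(-9, V), -1)))
Add(Add(-24236, Mul(-1, -9037)), Mul(-1, Function('D')(101))) = Add(Add(-24236, Mul(-1, -9037)), Mul(-1, Mul(2, 101, Pow(Add(-9, 101), -1)))) = Add(Add(-24236, 9037), Mul(-1, Mul(2, 101, Pow(92, -1)))) = Add(-15199, Mul(-1, Mul(2, 101, Rational(1, 92)))) = Add(-15199, Mul(-1, Rational(101, 46))) = Add(-15199, Rational(-101, 46)) = Rational(-699255, 46)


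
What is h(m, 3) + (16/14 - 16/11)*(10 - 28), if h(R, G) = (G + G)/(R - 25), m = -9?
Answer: 7113/1309 ≈ 5.4339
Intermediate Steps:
h(R, G) = 2*G/(-25 + R) (h(R, G) = (2*G)/(-25 + R) = 2*G/(-25 + R))
h(m, 3) + (16/14 - 16/11)*(10 - 28) = 2*3/(-25 - 9) + (16/14 - 16/11)*(10 - 28) = 2*3/(-34) + (16*(1/14) - 16*1/11)*(-18) = 2*3*(-1/34) + (8/7 - 16/11)*(-18) = -3/17 - 24/77*(-18) = -3/17 + 432/77 = 7113/1309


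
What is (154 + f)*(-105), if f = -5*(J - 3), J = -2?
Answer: -18795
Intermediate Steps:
f = 25 (f = -5*(-2 - 3) = -5*(-5) = 25)
(154 + f)*(-105) = (154 + 25)*(-105) = 179*(-105) = -18795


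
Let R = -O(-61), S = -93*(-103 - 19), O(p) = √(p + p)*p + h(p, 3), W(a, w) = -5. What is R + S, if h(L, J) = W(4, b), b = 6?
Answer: 11351 + 61*I*√122 ≈ 11351.0 + 673.77*I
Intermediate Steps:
h(L, J) = -5
O(p) = -5 + √2*p^(3/2) (O(p) = √(p + p)*p - 5 = √(2*p)*p - 5 = (√2*√p)*p - 5 = √2*p^(3/2) - 5 = -5 + √2*p^(3/2))
S = 11346 (S = -93*(-122) = 11346)
R = 5 + 61*I*√122 (R = -(-5 + √2*(-61)^(3/2)) = -(-5 + √2*(-61*I*√61)) = -(-5 - 61*I*√122) = 5 + 61*I*√122 ≈ 5.0 + 673.77*I)
R + S = (5 + 61*I*√122) + 11346 = 11351 + 61*I*√122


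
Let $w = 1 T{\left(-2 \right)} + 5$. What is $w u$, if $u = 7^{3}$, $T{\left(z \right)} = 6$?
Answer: $3773$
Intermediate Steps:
$u = 343$
$w = 11$ ($w = 1 \cdot 6 + 5 = 6 + 5 = 11$)
$w u = 11 \cdot 343 = 3773$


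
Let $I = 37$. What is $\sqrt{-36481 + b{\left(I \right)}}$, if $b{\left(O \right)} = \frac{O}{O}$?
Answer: $8 i \sqrt{570} \approx 191.0 i$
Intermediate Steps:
$b{\left(O \right)} = 1$
$\sqrt{-36481 + b{\left(I \right)}} = \sqrt{-36481 + 1} = \sqrt{-36480} = 8 i \sqrt{570}$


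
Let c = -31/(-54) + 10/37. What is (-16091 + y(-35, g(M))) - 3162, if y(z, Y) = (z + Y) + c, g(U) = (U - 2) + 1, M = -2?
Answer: -38541731/1998 ≈ -19290.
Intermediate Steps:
c = 1687/1998 (c = -31*(-1/54) + 10*(1/37) = 31/54 + 10/37 = 1687/1998 ≈ 0.84434)
g(U) = -1 + U (g(U) = (-2 + U) + 1 = -1 + U)
y(z, Y) = 1687/1998 + Y + z (y(z, Y) = (z + Y) + 1687/1998 = (Y + z) + 1687/1998 = 1687/1998 + Y + z)
(-16091 + y(-35, g(M))) - 3162 = (-16091 + (1687/1998 + (-1 - 2) - 35)) - 3162 = (-16091 + (1687/1998 - 3 - 35)) - 3162 = (-16091 - 74237/1998) - 3162 = -32224055/1998 - 3162 = -38541731/1998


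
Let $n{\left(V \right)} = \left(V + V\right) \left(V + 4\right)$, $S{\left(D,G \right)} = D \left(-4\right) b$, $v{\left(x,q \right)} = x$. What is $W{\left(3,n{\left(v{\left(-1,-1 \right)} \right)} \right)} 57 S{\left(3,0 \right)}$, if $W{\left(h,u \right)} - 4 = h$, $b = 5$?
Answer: $-23940$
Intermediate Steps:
$S{\left(D,G \right)} = - 20 D$ ($S{\left(D,G \right)} = D \left(-4\right) 5 = - 4 D 5 = - 20 D$)
$n{\left(V \right)} = 2 V \left(4 + V\right)$
$W{\left(h,u \right)} = 4 + h$
$W{\left(3,n{\left(v{\left(-1,-1 \right)} \right)} \right)} 57 S{\left(3,0 \right)} = \left(4 + 3\right) 57 \left(\left(-20\right) 3\right) = 7 \cdot 57 \left(-60\right) = 399 \left(-60\right) = -23940$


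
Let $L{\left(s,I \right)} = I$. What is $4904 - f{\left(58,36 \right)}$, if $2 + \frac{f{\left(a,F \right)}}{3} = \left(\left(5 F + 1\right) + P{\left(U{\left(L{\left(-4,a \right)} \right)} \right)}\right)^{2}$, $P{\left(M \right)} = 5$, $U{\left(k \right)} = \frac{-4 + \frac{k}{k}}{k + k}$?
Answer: $-98878$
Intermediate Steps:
$U{\left(k \right)} = - \frac{3}{2 k}$ ($U{\left(k \right)} = \frac{-4 + 1}{2 k} = - 3 \frac{1}{2 k} = - \frac{3}{2 k}$)
$f{\left(a,F \right)} = -6 + 3 \left(6 + 5 F\right)^{2}$ ($f{\left(a,F \right)} = -6 + 3 \left(\left(5 F + 1\right) + 5\right)^{2} = -6 + 3 \left(\left(1 + 5 F\right) + 5\right)^{2} = -6 + 3 \left(6 + 5 F\right)^{2}$)
$4904 - f{\left(58,36 \right)} = 4904 - \left(-6 + 3 \left(6 + 5 \cdot 36\right)^{2}\right) = 4904 - \left(-6 + 3 \left(6 + 180\right)^{2}\right) = 4904 - \left(-6 + 3 \cdot 186^{2}\right) = 4904 - \left(-6 + 3 \cdot 34596\right) = 4904 - \left(-6 + 103788\right) = 4904 - 103782 = -98878$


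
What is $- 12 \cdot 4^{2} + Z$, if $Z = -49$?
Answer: $-241$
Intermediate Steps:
$- 12 \cdot 4^{2} + Z = - 12 \cdot 4^{2} - 49 = \left(-12\right) 16 - 49 = -192 - 49 = -241$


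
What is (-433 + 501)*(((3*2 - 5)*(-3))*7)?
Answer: -1428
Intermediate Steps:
(-433 + 501)*(((3*2 - 5)*(-3))*7) = 68*(((6 - 5)*(-3))*7) = 68*((1*(-3))*7) = 68*(-3*7) = 68*(-21) = -1428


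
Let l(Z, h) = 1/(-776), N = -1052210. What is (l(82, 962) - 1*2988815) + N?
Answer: -3135835401/776 ≈ -4.0410e+6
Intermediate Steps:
l(Z, h) = -1/776
(l(82, 962) - 1*2988815) + N = (-1/776 - 1*2988815) - 1052210 = (-1/776 - 2988815) - 1052210 = -2319320441/776 - 1052210 = -3135835401/776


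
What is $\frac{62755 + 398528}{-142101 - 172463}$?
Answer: $- \frac{461283}{314564} \approx -1.4664$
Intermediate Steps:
$\frac{62755 + 398528}{-142101 - 172463} = \frac{461283}{-314564} = 461283 \left(- \frac{1}{314564}\right) = - \frac{461283}{314564}$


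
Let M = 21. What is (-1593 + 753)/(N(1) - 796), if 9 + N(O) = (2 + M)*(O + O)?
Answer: 280/253 ≈ 1.1067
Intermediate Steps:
N(O) = -9 + 46*O (N(O) = -9 + (2 + 21)*(O + O) = -9 + 23*(2*O) = -9 + 46*O)
(-1593 + 753)/(N(1) - 796) = (-1593 + 753)/((-9 + 46*1) - 796) = -840/((-9 + 46) - 796) = -840/(37 - 796) = -840/(-759) = -840*(-1/759) = 280/253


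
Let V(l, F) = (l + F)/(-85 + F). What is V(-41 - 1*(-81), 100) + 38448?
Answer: 115372/3 ≈ 38457.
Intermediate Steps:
V(l, F) = (F + l)/(-85 + F)
V(-41 - 1*(-81), 100) + 38448 = (100 + (-41 - 1*(-81)))/(-85 + 100) + 38448 = (100 + (-41 + 81))/15 + 38448 = (100 + 40)/15 + 38448 = (1/15)*140 + 38448 = 28/3 + 38448 = 115372/3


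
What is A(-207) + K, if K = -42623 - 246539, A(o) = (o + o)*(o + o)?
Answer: -117766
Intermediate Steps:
A(o) = 4*o**2 (A(o) = (2*o)*(2*o) = 4*o**2)
K = -289162
A(-207) + K = 4*(-207)**2 - 289162 = 4*42849 - 289162 = 171396 - 289162 = -117766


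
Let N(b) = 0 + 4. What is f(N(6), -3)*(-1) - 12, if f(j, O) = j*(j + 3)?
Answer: -40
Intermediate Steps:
N(b) = 4
f(j, O) = j*(3 + j)
f(N(6), -3)*(-1) - 12 = (4*(3 + 4))*(-1) - 12 = (4*7)*(-1) - 12 = 28*(-1) - 12 = -28 - 12 = -40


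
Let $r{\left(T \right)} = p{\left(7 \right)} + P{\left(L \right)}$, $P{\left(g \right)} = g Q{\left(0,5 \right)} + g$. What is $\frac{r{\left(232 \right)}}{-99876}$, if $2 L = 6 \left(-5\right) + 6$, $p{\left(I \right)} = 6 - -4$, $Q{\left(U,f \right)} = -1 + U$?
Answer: $- \frac{5}{49938} \approx -0.00010012$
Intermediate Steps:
$p{\left(I \right)} = 10$ ($p{\left(I \right)} = 6 + 4 = 10$)
$L = -12$ ($L = \frac{6 \left(-5\right) + 6}{2} = \frac{-30 + 6}{2} = \frac{1}{2} \left(-24\right) = -12$)
$P{\left(g \right)} = 0$ ($P{\left(g \right)} = g \left(-1 + 0\right) + g = g \left(-1\right) + g = - g + g = 0$)
$r{\left(T \right)} = 10$ ($r{\left(T \right)} = 10 + 0 = 10$)
$\frac{r{\left(232 \right)}}{-99876} = \frac{10}{-99876} = 10 \left(- \frac{1}{99876}\right) = - \frac{5}{49938}$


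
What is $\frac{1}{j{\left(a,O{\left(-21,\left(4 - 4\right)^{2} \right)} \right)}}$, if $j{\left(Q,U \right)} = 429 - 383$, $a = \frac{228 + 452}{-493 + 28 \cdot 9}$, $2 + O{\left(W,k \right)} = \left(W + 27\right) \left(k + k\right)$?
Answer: $\frac{1}{46} \approx 0.021739$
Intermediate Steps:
$O{\left(W,k \right)} = -2 + 2 k \left(27 + W\right)$ ($O{\left(W,k \right)} = -2 + \left(W + 27\right) \left(k + k\right) = -2 + \left(27 + W\right) 2 k = -2 + 2 k \left(27 + W\right)$)
$a = - \frac{680}{241}$ ($a = \frac{680}{-493 + 252} = \frac{680}{-241} = 680 \left(- \frac{1}{241}\right) = - \frac{680}{241} \approx -2.8216$)
$j{\left(Q,U \right)} = 46$ ($j{\left(Q,U \right)} = 429 - 383 = 46$)
$\frac{1}{j{\left(a,O{\left(-21,\left(4 - 4\right)^{2} \right)} \right)}} = \frac{1}{46}$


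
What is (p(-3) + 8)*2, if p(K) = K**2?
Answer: 34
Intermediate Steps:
(p(-3) + 8)*2 = ((-3)**2 + 8)*2 = (9 + 8)*2 = 17*2 = 34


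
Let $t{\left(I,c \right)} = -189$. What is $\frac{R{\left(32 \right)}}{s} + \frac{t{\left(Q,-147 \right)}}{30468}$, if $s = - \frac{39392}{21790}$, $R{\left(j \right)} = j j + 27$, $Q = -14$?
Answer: $- \frac{29073497867}{50008144} \approx -581.38$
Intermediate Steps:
$R{\left(j \right)} = 27 + j^{2}$ ($R{\left(j \right)} = j^{2} + 27 = 27 + j^{2}$)
$s = - \frac{19696}{10895}$ ($s = \left(-39392\right) \frac{1}{21790} = - \frac{19696}{10895} \approx -1.8078$)
$\frac{R{\left(32 \right)}}{s} + \frac{t{\left(Q,-147 \right)}}{30468} = \frac{27 + 32^{2}}{- \frac{19696}{10895}} - \frac{189}{30468} = \left(27 + 1024\right) \left(- \frac{10895}{19696}\right) - \frac{63}{10156} = 1051 \left(- \frac{10895}{19696}\right) - \frac{63}{10156} = - \frac{11450645}{19696} - \frac{63}{10156} = - \frac{29073497867}{50008144}$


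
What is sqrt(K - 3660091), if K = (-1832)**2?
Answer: 3*I*sqrt(33763) ≈ 551.24*I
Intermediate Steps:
K = 3356224
sqrt(K - 3660091) = sqrt(3356224 - 3660091) = sqrt(-303867) = 3*I*sqrt(33763)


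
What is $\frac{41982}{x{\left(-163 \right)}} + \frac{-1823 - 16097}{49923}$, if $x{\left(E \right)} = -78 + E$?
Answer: $- \frac{2100186106}{12031443} \approx -174.56$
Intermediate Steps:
$\frac{41982}{x{\left(-163 \right)}} + \frac{-1823 - 16097}{49923} = \frac{41982}{-78 - 163} + \frac{-1823 - 16097}{49923} = \frac{41982}{-241} + \left(-1823 - 16097\right) \frac{1}{49923} = 41982 \left(- \frac{1}{241}\right) - \frac{17920}{49923} = - \frac{41982}{241} - \frac{17920}{49923} = - \frac{2100186106}{12031443}$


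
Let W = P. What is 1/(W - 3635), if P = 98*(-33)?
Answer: -1/6869 ≈ -0.00014558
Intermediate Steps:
P = -3234
W = -3234
1/(W - 3635) = 1/(-3234 - 3635) = 1/(-6869) = -1/6869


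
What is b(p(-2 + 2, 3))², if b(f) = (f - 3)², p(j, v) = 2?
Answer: 1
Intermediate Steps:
b(f) = (-3 + f)²
b(p(-2 + 2, 3))² = ((-3 + 2)²)² = ((-1)²)² = 1² = 1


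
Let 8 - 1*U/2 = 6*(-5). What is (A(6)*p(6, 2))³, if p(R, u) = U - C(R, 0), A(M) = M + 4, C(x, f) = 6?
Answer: 343000000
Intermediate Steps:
U = 76 (U = 16 - 12*(-5) = 16 - 2*(-30) = 16 + 60 = 76)
A(M) = 4 + M
p(R, u) = 70 (p(R, u) = 76 - 1*6 = 76 - 6 = 70)
(A(6)*p(6, 2))³ = ((4 + 6)*70)³ = (10*70)³ = 700³ = 343000000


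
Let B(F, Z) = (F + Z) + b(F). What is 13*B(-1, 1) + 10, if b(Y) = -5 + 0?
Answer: -55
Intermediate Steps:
b(Y) = -5
B(F, Z) = -5 + F + Z (B(F, Z) = (F + Z) - 5 = -5 + F + Z)
13*B(-1, 1) + 10 = 13*(-5 - 1 + 1) + 10 = 13*(-5) + 10 = -65 + 10 = -55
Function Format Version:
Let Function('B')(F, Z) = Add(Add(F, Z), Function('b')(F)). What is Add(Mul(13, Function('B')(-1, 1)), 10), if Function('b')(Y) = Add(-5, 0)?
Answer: -55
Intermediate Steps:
Function('b')(Y) = -5
Function('B')(F, Z) = Add(-5, F, Z) (Function('B')(F, Z) = Add(Add(F, Z), -5) = Add(-5, F, Z))
Add(Mul(13, Function('B')(-1, 1)), 10) = Add(Mul(13, Add(-5, -1, 1)), 10) = Add(Mul(13, -5), 10) = Add(-65, 10) = -55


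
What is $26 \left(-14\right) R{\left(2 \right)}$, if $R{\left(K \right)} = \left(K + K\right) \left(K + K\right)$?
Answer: $-5824$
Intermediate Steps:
$R{\left(K \right)} = 4 K^{2}$ ($R{\left(K \right)} = 2 K 2 K = 4 K^{2}$)
$26 \left(-14\right) R{\left(2 \right)} = 26 \left(-14\right) 4 \cdot 2^{2} = - 364 \cdot 4 \cdot 4 = \left(-364\right) 16 = -5824$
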